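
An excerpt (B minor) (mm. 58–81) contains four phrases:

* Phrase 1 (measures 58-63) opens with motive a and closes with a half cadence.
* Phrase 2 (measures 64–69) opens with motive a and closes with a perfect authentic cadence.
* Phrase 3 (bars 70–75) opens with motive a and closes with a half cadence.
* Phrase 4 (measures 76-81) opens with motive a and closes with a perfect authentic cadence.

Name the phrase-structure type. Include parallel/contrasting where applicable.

The cadence pattern HC–PAC–HC–PAC is weak–strong twice, and phrases 3–4 restate phrases 1–2: a period heard twice, not a double period (which would end weakly at phrase 2).

repeated period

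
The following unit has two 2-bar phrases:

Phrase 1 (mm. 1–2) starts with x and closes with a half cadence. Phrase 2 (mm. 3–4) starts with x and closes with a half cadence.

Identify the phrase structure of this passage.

repeated phrase

Both phrases have the same opening (x) and the same cadence (half cadence): the second is a restatement, not a consequent, so this is a repeated phrase rather than a period.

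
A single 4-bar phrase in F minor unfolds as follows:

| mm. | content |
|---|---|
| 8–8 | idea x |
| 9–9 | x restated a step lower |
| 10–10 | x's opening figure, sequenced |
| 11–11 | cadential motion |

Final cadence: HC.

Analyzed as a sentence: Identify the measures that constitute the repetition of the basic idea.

measures 9–9

The presentation of a sentence is the basic idea (bar 8) plus its repetition (measure 9); the repetition of the basic idea is therefore bar 9.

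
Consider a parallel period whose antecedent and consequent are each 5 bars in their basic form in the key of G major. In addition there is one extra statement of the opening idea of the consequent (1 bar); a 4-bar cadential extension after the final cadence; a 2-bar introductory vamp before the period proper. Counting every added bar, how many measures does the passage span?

17 measures

Basic parallel period: 5 + 5 = 10 bars.
10 (basic form) + 1 (extra statement) + 4 (cadential extension) + 2 (introduction) = 17.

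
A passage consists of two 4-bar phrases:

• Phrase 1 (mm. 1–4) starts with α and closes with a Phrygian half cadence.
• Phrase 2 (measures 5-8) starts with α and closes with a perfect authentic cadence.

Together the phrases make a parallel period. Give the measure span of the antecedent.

measures 1–4

The phrase ending with the weaker cadence (Phrygian half cadence) is the antecedent; the one ending more conclusively (perfect authentic cadence) is the consequent. The antecedent is measures 1–4.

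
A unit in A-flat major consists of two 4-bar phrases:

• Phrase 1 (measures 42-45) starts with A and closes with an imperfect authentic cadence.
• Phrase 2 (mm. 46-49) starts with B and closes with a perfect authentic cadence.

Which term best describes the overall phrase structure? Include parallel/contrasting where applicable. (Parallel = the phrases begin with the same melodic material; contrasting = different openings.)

Phrase 1 ends with an imperfect authentic cadence (weaker) and phrase 2 with a perfect authentic cadence (stronger): antecedent + consequent = a period.
The two phrases open with different material (A / B), so the period is contrasting.

contrasting period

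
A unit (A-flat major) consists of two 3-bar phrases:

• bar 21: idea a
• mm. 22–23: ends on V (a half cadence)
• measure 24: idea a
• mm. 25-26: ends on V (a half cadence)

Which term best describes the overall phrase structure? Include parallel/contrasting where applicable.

repeated phrase

Both phrases have the same opening (a) and the same cadence (half cadence): the second is a restatement, not a consequent, so this is a repeated phrase rather than a period.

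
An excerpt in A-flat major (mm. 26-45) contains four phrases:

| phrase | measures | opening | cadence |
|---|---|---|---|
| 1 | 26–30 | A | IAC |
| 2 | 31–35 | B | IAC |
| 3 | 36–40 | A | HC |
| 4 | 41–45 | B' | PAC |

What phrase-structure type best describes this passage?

Four phrases in two halves: the first half (measures 26-35) ends with an imperfect authentic cadence, the second (bars 36-45) with a perfect authentic cadence — a large antecedent–consequent pair, i.e. a double period.
Phrase 3 begins with the same material as phrase 1, making it parallel.

parallel double period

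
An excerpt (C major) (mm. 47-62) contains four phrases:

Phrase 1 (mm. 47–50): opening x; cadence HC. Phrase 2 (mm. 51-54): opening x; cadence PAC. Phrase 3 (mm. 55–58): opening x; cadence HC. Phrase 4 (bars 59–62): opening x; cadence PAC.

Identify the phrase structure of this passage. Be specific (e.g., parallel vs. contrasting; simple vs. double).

repeated period

The cadence pattern HC–PAC–HC–PAC is weak–strong twice, and phrases 3–4 restate phrases 1–2: a period heard twice, not a double period (which would end weakly at phrase 2).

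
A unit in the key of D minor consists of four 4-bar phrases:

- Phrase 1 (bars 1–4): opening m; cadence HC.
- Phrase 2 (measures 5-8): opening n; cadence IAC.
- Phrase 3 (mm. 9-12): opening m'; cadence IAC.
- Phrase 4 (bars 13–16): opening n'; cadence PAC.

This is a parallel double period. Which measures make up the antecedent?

In a double period the first pair of phrases (ending imperfect authentic cadence) is the large antecedent and the second pair (ending perfect authentic cadence) is the large consequent; the antecedent is measures 1–8.

measures 1–8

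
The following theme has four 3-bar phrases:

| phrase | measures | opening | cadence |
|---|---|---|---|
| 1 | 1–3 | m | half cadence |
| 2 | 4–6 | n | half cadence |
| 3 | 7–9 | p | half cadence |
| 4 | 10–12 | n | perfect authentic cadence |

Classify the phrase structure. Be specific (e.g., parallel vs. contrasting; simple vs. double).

Four phrases in two halves: the first half (measures 1–6) ends with a half cadence, the second (measures 7–12) with a perfect authentic cadence — a large antecedent–consequent pair, i.e. a double period.
Phrase 3 begins with different material from phrase 1, making it contrasting.

contrasting double period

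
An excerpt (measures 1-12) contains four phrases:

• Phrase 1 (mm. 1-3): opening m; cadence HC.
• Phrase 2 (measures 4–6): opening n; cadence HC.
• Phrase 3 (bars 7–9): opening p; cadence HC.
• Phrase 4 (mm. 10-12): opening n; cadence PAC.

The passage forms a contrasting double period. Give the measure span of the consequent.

In a double period the first pair of phrases (ending half cadence) is the large antecedent and the second pair (ending perfect authentic cadence) is the large consequent; the consequent is measures 7–12.

measures 7–12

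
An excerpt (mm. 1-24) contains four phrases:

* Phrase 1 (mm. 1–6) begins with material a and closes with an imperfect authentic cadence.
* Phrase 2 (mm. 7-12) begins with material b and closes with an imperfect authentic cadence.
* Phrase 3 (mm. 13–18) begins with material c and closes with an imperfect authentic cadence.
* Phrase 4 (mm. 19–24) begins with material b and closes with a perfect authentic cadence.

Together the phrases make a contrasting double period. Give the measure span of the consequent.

In a double period the first pair of phrases (ending imperfect authentic cadence) is the large antecedent and the second pair (ending perfect authentic cadence) is the large consequent; the consequent is measures 13–24.

measures 13–24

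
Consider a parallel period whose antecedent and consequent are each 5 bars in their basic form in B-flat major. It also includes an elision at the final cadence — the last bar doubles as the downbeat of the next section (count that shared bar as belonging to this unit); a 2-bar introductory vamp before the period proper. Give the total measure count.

Basic parallel period: 5 + 5 = 10 bars.
10 (basic form) + 2 (introduction) = 12.
The elision shares a bar with the next section but does not change this unit's count.

12 measures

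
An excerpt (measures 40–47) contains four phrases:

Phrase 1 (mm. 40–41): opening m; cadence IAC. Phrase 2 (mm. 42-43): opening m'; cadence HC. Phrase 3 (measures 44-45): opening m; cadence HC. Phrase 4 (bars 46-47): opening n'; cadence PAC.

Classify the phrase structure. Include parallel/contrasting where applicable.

Four phrases in two halves: the first half (mm. 40–43) ends with a half cadence, the second (mm. 44-47) with a perfect authentic cadence — a large antecedent–consequent pair, i.e. a double period.
Phrase 3 begins with the same material as phrase 1, making it parallel.

parallel double period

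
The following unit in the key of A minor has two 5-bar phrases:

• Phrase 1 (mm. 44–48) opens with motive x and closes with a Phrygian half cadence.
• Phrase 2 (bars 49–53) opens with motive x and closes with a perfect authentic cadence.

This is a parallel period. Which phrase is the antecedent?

phrase 1

The phrase ending with the weaker cadence (Phrygian half cadence) is the antecedent; the one ending more conclusively (perfect authentic cadence) is the consequent. The antecedent is phrase 1.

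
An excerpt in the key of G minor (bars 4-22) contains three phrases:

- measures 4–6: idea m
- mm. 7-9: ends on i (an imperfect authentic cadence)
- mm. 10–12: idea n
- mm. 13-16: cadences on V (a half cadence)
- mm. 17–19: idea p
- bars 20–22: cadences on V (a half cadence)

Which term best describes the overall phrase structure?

The final phrase closes with a half cadence, which is not stronger than the preceding half cadence; the 3 phrases lack an overall antecedent–consequent design and so form a phrase group.

phrase group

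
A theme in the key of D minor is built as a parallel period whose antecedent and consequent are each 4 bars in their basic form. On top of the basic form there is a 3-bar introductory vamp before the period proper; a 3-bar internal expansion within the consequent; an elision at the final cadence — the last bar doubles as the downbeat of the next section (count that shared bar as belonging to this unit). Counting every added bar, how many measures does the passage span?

14 measures

Basic parallel period: 4 + 4 = 8 bars.
8 (basic form) + 3 (introduction) + 3 (internal expansion) = 14.
The elision shares a bar with the next section but does not change this unit's count.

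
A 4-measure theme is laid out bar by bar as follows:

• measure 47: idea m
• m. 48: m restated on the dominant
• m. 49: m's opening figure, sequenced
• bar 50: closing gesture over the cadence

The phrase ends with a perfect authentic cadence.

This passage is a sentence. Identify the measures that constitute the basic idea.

The presentation of a sentence is the basic idea (measure 47) plus its repetition (bar 48); the basic idea is therefore bar 47.

measures 47–47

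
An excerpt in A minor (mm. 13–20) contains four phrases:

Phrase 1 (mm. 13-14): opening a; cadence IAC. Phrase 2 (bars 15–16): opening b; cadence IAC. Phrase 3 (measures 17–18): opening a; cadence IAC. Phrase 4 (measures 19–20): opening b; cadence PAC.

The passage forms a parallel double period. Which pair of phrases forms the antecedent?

In a double period the first pair of phrases (ending imperfect authentic cadence) is the large antecedent and the second pair (ending perfect authentic cadence) is the large consequent; the antecedent is phrases 1 and 2.

phrases 1 and 2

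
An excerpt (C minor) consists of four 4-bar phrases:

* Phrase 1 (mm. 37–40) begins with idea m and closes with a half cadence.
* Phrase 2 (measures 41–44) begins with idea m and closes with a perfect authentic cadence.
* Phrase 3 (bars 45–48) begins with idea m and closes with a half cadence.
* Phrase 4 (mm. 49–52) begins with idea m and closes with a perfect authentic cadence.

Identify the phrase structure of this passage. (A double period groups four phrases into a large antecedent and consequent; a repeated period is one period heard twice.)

repeated period

The cadence pattern HC–PAC–HC–PAC is weak–strong twice, and phrases 3–4 restate phrases 1–2: a period heard twice, not a double period (which would end weakly at phrase 2).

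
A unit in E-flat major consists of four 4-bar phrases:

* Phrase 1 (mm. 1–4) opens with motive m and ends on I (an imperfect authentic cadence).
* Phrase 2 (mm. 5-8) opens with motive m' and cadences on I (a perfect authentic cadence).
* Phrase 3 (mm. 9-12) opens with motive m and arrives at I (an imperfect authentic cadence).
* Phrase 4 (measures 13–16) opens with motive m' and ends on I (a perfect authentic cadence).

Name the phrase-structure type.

The cadence pattern IAC–PAC–IAC–PAC is weak–strong twice, and phrases 3–4 restate phrases 1–2: a period heard twice, not a double period (which would end weakly at phrase 2).

repeated period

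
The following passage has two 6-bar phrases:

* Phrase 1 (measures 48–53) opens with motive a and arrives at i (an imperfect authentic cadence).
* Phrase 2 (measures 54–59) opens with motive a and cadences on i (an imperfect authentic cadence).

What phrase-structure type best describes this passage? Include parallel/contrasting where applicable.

Both phrases have the same opening (a) and the same cadence (imperfect authentic cadence): the second is a restatement, not a consequent, so this is a repeated phrase rather than a period.

repeated phrase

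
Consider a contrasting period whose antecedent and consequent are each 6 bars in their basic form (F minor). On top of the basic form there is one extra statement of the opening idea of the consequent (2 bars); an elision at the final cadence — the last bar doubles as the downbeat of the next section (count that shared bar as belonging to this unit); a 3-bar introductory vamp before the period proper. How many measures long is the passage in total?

17 measures

Basic contrasting period: 6 + 6 = 12 bars.
12 (basic form) + 2 (extra statement) + 3 (introduction) = 17.
The elision shares a bar with the next section but does not change this unit's count.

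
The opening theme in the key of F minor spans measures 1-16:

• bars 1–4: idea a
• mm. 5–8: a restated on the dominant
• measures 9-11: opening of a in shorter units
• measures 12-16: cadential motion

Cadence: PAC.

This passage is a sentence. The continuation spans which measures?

measures 9–16

After the presentation (mm. 1-8), the continuation covers the fragmentation through the cadence: measures 9–16.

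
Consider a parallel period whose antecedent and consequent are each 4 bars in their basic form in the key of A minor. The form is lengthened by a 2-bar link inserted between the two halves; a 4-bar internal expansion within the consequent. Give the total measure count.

14 measures

Basic parallel period: 4 + 4 = 8 bars.
8 (basic form) + 2 (link) + 4 (internal expansion) = 14.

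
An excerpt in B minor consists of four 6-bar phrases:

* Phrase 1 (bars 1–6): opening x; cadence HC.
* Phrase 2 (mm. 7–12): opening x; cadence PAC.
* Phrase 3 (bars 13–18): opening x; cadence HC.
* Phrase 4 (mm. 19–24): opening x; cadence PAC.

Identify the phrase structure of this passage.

repeated period

The cadence pattern HC–PAC–HC–PAC is weak–strong twice, and phrases 3–4 restate phrases 1–2: a period heard twice, not a double period (which would end weakly at phrase 2).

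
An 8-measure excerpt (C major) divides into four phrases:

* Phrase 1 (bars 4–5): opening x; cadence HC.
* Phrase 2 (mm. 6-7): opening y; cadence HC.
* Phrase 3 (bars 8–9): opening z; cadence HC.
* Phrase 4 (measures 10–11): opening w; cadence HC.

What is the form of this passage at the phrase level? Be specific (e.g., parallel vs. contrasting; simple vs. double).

Phrase 4 ends with a half cadence, no stronger than phrase 2's half cadence, so the four phrases do not form a double period; nor do phrases 3–4 duplicate 1–2, so it is not a repeated period. With no phrase reaching a conclusive cadence, the passage is a phrase group.

phrase group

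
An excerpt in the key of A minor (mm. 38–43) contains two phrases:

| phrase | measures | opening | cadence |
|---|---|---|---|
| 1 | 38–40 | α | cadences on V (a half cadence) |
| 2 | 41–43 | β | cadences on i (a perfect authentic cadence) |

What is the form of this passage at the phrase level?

contrasting period

Phrase 1 ends with a half cadence (weaker) and phrase 2 with a perfect authentic cadence (stronger): antecedent + consequent = a period.
The two phrases open with different material (α / β), so the period is contrasting.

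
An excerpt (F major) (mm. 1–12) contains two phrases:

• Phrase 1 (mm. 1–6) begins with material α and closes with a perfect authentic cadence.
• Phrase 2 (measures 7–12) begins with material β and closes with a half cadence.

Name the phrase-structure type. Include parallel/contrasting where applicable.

phrase group

The second phrase closes with a half cadence, which is not stronger than the first phrase's perfect authentic cadence; without a weak→strong cadential pair there is no antecedent–consequent relationship, so this is a phrase group rather than a period.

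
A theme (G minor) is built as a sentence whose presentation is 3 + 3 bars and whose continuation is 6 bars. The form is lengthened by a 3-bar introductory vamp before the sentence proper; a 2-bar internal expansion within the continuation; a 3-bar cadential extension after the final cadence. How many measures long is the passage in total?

20 measures

Basic sentence: 3 + 3 + 6 = 12 bars.
12 (basic form) + 3 (introduction) + 2 (internal expansion) + 3 (cadential extension) = 20.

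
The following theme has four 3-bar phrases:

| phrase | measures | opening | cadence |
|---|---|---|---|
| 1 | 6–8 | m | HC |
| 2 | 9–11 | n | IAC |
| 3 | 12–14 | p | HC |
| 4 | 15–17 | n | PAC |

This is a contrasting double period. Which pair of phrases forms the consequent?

phrases 3 and 4

In a double period the first pair of phrases (ending imperfect authentic cadence) is the large antecedent and the second pair (ending perfect authentic cadence) is the large consequent; the consequent is phrases 3 and 4.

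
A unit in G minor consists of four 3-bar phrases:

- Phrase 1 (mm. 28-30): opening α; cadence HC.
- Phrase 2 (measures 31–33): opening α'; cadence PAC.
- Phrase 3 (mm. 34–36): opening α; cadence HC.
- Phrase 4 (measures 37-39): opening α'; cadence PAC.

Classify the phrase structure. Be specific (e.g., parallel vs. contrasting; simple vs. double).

The cadence pattern HC–PAC–HC–PAC is weak–strong twice, and phrases 3–4 restate phrases 1–2: a period heard twice, not a double period (which would end weakly at phrase 2).

repeated period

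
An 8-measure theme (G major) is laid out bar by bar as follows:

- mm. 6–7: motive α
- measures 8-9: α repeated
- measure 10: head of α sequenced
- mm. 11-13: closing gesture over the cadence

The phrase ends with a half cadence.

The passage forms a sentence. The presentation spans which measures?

measures 6–9

The presentation of a sentence is the basic idea (measures 6–7) plus its repetition (mm. 8-9); the presentation is therefore bars 6-9.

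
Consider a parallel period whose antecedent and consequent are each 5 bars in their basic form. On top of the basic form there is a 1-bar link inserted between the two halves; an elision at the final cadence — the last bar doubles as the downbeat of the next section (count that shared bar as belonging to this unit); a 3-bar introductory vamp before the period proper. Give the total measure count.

Basic parallel period: 5 + 5 = 10 bars.
10 (basic form) + 1 (link) + 3 (introduction) = 14.
The elision shares a bar with the next section but does not change this unit's count.

14 measures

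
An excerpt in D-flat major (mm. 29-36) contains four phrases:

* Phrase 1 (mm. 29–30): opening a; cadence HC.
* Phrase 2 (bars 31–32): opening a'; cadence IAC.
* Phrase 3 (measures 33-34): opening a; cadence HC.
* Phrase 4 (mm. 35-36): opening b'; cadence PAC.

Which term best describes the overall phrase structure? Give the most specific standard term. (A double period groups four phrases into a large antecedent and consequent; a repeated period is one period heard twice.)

parallel double period

Four phrases in two halves: the first half (mm. 29-32) ends with an imperfect authentic cadence, the second (bars 33–36) with a perfect authentic cadence — a large antecedent–consequent pair, i.e. a double period.
Phrase 3 begins with the same material as phrase 1, making it parallel.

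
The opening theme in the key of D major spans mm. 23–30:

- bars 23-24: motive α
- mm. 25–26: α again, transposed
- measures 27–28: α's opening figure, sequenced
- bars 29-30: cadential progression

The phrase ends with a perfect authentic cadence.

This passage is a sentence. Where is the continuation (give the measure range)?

measures 27–30

After the presentation (mm. 23-26), the continuation covers the fragmentation through the cadence: mm. 27-30.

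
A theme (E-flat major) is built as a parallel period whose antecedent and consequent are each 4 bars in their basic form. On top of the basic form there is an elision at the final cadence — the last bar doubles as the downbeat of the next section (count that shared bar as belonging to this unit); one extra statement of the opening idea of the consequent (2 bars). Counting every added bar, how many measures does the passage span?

Basic parallel period: 4 + 4 = 8 bars.
8 (basic form) + 2 (extra statement) = 10.
The elision shares a bar with the next section but does not change this unit's count.

10 measures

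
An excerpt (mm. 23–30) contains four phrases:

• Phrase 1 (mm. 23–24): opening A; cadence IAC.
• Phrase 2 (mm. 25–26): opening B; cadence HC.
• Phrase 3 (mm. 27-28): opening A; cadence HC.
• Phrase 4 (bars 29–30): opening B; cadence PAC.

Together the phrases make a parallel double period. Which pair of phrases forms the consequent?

phrases 3 and 4

In a double period the first pair of phrases (ending half cadence) is the large antecedent and the second pair (ending perfect authentic cadence) is the large consequent; the consequent is phrases 3 and 4.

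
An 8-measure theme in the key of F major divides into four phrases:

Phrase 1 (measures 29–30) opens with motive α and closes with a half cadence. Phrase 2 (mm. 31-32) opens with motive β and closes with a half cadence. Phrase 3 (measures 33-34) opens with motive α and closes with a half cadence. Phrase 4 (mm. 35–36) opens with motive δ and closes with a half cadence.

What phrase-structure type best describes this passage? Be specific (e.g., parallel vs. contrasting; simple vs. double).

phrase group

Phrase 4 ends with a half cadence, no stronger than phrase 2's half cadence, so the four phrases do not form a double period; nor do phrases 3–4 duplicate 1–2, so it is not a repeated period. With no phrase reaching a conclusive cadence, the passage is a phrase group.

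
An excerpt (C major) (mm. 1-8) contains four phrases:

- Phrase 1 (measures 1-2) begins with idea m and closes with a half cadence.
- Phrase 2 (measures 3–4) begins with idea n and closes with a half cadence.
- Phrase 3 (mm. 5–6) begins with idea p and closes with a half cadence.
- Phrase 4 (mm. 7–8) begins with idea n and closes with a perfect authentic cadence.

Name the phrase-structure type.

contrasting double period

Four phrases in two halves: the first half (bars 1-4) ends with a half cadence, the second (mm. 5-8) with a perfect authentic cadence — a large antecedent–consequent pair, i.e. a double period.
Phrase 3 begins with different material from phrase 1, making it contrasting.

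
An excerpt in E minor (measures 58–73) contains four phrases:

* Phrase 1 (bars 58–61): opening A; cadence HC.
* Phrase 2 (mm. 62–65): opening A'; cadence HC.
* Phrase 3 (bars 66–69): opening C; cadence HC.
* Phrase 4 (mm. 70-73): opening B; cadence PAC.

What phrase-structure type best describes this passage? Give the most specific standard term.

Four phrases in two halves: the first half (mm. 58–65) ends with a half cadence, the second (measures 66–73) with a perfect authentic cadence — a large antecedent–consequent pair, i.e. a double period.
Phrase 3 begins with different material from phrase 1, making it contrasting.

contrasting double period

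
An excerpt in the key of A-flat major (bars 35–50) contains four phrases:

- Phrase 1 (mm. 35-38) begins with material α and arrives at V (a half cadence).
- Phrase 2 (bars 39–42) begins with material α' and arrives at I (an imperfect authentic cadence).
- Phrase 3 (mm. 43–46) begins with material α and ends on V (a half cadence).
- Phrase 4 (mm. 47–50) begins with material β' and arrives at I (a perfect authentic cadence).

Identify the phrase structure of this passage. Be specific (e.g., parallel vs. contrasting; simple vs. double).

parallel double period

Four phrases in two halves: the first half (measures 35-42) ends with an imperfect authentic cadence, the second (mm. 43–50) with a perfect authentic cadence — a large antecedent–consequent pair, i.e. a double period.
Phrase 3 begins with the same material as phrase 1, making it parallel.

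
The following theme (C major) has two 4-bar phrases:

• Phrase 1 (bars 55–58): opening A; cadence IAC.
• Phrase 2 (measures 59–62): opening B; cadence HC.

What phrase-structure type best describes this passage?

The second phrase closes with a half cadence, which is not stronger than the first phrase's imperfect authentic cadence; without a weak→strong cadential pair there is no antecedent–consequent relationship, so this is a phrase group rather than a period.

phrase group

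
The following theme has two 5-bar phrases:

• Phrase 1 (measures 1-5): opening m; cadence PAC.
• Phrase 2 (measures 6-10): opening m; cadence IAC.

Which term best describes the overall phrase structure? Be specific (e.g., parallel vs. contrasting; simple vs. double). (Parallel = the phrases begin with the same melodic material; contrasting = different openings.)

The second phrase closes with an imperfect authentic cadence, which is not stronger than the first phrase's perfect authentic cadence; without a weak→strong cadential pair there is no antecedent–consequent relationship, so this is a phrase group rather than a period.

phrase group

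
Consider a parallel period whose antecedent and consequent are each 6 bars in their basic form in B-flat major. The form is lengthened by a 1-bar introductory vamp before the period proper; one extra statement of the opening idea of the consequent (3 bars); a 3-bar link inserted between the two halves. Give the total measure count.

Basic parallel period: 6 + 6 = 12 bars.
12 (basic form) + 1 (introduction) + 3 (extra statement) + 3 (link) = 19.

19 measures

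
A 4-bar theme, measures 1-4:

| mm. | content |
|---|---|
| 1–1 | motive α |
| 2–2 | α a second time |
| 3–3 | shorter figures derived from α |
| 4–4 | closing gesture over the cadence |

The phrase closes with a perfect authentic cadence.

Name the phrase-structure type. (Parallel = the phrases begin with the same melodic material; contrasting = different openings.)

Basic idea (bar 1) + its repetition (m. 2) form the presentation; fragmentation and cadence (mm. 3–4) form the continuation — the 4-bar whole is a sentence.

sentence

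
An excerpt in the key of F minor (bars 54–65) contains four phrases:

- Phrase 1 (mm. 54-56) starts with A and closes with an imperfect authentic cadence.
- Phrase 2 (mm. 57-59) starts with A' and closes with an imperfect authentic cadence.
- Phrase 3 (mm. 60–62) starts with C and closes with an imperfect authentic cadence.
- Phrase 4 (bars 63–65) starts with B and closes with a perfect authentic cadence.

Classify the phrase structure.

Four phrases in two halves: the first half (measures 54-59) ends with an imperfect authentic cadence, the second (mm. 60–65) with a perfect authentic cadence — a large antecedent–consequent pair, i.e. a double period.
Phrase 3 begins with different material from phrase 1, making it contrasting.

contrasting double period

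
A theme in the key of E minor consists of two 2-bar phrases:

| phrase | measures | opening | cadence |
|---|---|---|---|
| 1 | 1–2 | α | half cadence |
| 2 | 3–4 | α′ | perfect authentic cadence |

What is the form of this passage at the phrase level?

parallel period

Phrase 1 ends with a half cadence (weaker) and phrase 2 with a perfect authentic cadence (stronger): antecedent + consequent = a period.
The two phrases open with the same material (α / α′), so the period is parallel.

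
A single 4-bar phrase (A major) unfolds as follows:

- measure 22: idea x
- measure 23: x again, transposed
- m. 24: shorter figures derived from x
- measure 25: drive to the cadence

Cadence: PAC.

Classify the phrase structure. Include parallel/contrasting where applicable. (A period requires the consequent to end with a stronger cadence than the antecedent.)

Basic idea (measure 22) + its repetition (m. 23) form the presentation; fragmentation and cadence (bars 24–25) form the continuation — the 4-bar whole is a sentence.

sentence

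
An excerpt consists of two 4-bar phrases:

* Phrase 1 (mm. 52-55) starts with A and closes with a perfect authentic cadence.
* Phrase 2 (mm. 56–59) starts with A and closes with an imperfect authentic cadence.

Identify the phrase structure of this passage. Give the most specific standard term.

phrase group

The second phrase closes with an imperfect authentic cadence, which is not stronger than the first phrase's perfect authentic cadence; without a weak→strong cadential pair there is no antecedent–consequent relationship, so this is a phrase group rather than a period.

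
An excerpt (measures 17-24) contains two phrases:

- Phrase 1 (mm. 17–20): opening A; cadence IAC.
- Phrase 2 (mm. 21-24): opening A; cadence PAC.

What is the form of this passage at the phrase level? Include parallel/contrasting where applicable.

parallel period

Phrase 1 ends with an imperfect authentic cadence (weaker) and phrase 2 with a perfect authentic cadence (stronger): antecedent + consequent = a period.
The two phrases open with the same material (A / A), so the period is parallel.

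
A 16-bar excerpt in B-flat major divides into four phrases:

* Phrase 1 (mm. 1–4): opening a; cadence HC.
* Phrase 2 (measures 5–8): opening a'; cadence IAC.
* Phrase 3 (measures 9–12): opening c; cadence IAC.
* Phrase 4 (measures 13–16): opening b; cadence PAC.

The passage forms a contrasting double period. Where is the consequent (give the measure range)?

In a double period the four phrases pair into a large antecedent (phrases 1–2, ending imperfect authentic cadence) and a large consequent (phrases 3–4, ending perfect authentic cadence). The consequent spans mm. 9–16.

measures 9–16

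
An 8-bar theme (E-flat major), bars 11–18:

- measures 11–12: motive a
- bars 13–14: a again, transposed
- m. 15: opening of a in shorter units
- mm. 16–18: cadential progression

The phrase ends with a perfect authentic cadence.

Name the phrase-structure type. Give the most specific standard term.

sentence

Basic idea (bars 11–12) + its repetition (measures 13–14) form the presentation; fragmentation and cadence (bars 15-18) form the continuation — the 8-bar whole is a sentence.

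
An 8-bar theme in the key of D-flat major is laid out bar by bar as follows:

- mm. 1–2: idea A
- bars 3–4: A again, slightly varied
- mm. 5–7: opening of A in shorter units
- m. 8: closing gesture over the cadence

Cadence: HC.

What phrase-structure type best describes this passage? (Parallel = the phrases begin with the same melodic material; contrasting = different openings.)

Basic idea (mm. 1–2) + its repetition (mm. 3–4) form the presentation; fragmentation and cadence (measures 5–8) form the continuation — the 8-bar whole is a sentence.

sentence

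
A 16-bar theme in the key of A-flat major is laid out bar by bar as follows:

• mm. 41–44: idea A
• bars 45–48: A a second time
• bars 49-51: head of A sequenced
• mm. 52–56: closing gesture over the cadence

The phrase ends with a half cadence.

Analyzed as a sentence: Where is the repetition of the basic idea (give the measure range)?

The presentation of a sentence is the basic idea (mm. 41–44) plus its repetition (measures 45–48); the repetition of the basic idea is therefore mm. 45–48.

measures 45–48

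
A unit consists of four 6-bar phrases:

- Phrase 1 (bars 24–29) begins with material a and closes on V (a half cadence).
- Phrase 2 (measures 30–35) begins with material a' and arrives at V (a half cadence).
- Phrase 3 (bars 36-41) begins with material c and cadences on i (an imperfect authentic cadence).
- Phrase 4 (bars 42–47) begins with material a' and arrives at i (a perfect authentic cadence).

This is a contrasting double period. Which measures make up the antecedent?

In a double period the first pair of phrases (ending half cadence) is the large antecedent and the second pair (ending perfect authentic cadence) is the large consequent; the antecedent is measures 24–35.

measures 24–35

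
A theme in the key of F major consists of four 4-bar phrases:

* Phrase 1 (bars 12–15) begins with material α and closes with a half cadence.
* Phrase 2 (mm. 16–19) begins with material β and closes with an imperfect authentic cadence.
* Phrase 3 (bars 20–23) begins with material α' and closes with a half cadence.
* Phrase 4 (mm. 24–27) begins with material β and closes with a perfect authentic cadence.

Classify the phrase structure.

Four phrases in two halves: the first half (measures 12–19) ends with an imperfect authentic cadence, the second (bars 20–27) with a perfect authentic cadence — a large antecedent–consequent pair, i.e. a double period.
Phrase 3 begins with the same material as phrase 1, making it parallel.

parallel double period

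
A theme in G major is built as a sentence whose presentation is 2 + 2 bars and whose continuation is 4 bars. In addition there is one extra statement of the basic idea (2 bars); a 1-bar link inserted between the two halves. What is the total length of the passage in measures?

Basic sentence: 2 + 2 + 4 = 8 bars.
8 (basic form) + 2 (extra statement) + 1 (link) = 11.

11 measures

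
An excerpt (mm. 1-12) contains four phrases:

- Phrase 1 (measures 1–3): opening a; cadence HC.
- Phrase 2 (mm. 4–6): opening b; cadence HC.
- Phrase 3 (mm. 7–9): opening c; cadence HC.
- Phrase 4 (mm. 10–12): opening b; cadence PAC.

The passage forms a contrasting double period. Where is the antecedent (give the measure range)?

In a double period the four phrases pair into a large antecedent (phrases 1–2, ending half cadence) and a large consequent (phrases 3–4, ending perfect authentic cadence). The antecedent spans mm. 1–6.

measures 1–6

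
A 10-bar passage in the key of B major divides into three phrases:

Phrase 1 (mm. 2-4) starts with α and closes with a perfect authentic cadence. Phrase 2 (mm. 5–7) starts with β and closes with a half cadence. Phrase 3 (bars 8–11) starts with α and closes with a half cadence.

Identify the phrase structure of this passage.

phrase group

The final phrase closes with a half cadence, which is not stronger than the preceding half cadence; the 3 phrases lack an overall antecedent–consequent design and so form a phrase group.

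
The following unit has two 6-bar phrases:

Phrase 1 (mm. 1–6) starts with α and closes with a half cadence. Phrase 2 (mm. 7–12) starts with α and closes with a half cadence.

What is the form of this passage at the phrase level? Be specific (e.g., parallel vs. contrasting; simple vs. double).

Both phrases have the same opening (α) and the same cadence (half cadence): the second is a restatement, not a consequent, so this is a repeated phrase rather than a period.

repeated phrase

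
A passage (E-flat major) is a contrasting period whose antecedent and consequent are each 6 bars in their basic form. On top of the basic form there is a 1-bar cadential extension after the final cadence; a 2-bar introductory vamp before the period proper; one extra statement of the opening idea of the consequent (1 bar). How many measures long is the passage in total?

Basic contrasting period: 6 + 6 = 12 bars.
12 (basic form) + 1 (cadential extension) + 2 (introduction) + 1 (extra statement) = 16.

16 measures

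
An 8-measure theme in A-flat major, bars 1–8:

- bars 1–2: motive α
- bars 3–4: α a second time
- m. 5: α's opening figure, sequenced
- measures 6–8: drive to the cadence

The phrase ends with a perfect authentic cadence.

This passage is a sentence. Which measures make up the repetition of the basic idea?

The presentation of a sentence is the basic idea (measures 1–2) plus its repetition (mm. 3–4); the repetition of the basic idea is therefore mm. 3-4.

measures 3–4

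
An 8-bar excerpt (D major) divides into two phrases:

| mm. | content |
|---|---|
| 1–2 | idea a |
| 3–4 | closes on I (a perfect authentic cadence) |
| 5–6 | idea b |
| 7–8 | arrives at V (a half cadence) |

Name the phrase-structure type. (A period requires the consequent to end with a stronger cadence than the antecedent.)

phrase group

The second phrase closes with a half cadence, which is not stronger than the first phrase's perfect authentic cadence; without a weak→strong cadential pair there is no antecedent–consequent relationship, so this is a phrase group rather than a period.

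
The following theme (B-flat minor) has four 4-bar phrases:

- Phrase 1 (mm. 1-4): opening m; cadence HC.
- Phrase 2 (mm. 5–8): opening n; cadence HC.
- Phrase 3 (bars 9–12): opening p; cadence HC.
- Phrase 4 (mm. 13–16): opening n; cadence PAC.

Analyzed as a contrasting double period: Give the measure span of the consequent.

measures 9–16

In a double period the four phrases pair into a large antecedent (phrases 1–2, ending half cadence) and a large consequent (phrases 3–4, ending perfect authentic cadence). The consequent spans bars 9-16.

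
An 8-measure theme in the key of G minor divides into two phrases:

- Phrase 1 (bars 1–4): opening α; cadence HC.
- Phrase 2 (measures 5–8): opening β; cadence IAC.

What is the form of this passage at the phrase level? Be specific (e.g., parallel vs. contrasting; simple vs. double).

Phrase 1 ends with a half cadence (weaker) and phrase 2 with an imperfect authentic cadence (stronger): antecedent + consequent = a period.
The two phrases open with different material (α / β), so the period is contrasting.

contrasting period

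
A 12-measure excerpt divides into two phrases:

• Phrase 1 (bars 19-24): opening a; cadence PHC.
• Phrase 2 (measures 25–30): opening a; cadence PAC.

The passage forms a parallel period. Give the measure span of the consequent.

The antecedent is the phrase ending with the weaker cadence (Phrygian half cadence, phrase 1) and the consequent the one ending more conclusively (perfect authentic cadence, phrase 2); the consequent is mm. 25–30.

measures 25–30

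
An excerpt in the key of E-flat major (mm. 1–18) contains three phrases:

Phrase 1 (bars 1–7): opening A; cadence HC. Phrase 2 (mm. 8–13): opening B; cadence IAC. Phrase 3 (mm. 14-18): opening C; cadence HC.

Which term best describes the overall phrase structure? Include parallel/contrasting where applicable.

The final phrase closes with a half cadence, which is not stronger than the preceding imperfect authentic cadence; the 3 phrases lack an overall antecedent–consequent design and so form a phrase group.

phrase group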